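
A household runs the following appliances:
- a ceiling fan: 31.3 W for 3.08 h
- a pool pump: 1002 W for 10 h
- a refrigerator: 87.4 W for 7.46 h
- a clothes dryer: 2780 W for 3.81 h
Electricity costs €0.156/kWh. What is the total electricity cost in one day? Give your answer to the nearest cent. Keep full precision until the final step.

€3.33

ceiling fan: 31.3 W × 3.08 h = 96 Wh = 0.0964 kWh
pool pump: 1002 W × 10 h = 10,020 Wh = 10.02 kWh
refrigerator: 87.4 W × 7.46 h = 652 Wh = 0.652 kWh
clothes dryer: 2780 W × 3.81 h = 10,592 Wh = 10.59 kWh
Total energy = 0.0964 + 10.02 + 0.652 + 10.59 = 21.36 kWh
Cost = 21.36 kWh × €0.156 = €3.33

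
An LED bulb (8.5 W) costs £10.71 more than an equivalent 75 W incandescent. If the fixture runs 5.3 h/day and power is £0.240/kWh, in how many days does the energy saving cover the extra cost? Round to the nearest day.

127 days

Power saved = 75 − 8.5 = 66.5 W
Daily energy saved = 66.5 W × 5.3 h = 352.4 Wh = 0.35245 kWh
Daily savings = 0.35245 × £0.240 = £0.0846
Payback = £10.71 / £0.0846 per day = 126.6 days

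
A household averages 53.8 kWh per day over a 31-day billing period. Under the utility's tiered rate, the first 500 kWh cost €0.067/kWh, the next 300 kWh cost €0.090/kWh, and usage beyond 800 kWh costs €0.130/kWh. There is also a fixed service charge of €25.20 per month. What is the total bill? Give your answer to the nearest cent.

€198.51

Usage = 53.8 kWh/day × 31 days = 1667.8 kWh
First 500 kWh × €0.067 = €33.50
Next 300 kWh × €0.090 = €27.00
Remaining 867.8 kWh × €0.130 = €112.81
Energy charge = €173.31; + service €25.20 = €198.51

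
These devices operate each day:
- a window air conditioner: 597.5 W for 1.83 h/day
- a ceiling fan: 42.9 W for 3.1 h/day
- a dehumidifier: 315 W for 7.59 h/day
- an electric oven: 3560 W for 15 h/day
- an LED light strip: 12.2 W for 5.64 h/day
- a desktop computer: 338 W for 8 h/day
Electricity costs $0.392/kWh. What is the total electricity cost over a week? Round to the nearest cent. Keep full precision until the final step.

$164.06

window air conditioner: 597.5 W × 1.83 h × 7 d = 7,654 Wh = 7.654 kWh
ceiling fan: 42.9 W × 3.1 h × 7 d = 931 Wh = 0.9309 kWh
dehumidifier: 315 W × 7.59 h × 7 d = 16,736 Wh = 16.74 kWh
electric oven: 3560 W × 15 h × 7 d = 373,800 Wh = 373.8 kWh
LED light strip: 12.2 W × 5.64 h × 7 d = 482 Wh = 0.4817 kWh
desktop computer: 338 W × 8 h × 7 d = 18,928 Wh = 18.93 kWh
Total energy = 7.654 + 0.9309 + 16.74 + 373.8 + 0.4817 + 18.93 = 418.5 kWh
Cost = 418.5 kWh × $0.392 = $164.06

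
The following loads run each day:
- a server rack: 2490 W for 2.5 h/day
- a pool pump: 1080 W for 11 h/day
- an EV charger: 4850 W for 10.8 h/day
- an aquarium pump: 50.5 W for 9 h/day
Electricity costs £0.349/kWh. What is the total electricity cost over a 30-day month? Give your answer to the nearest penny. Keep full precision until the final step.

server rack: 2490 W × 2.5 h × 30 d = 186,750 Wh = 186.8 kWh
pool pump: 1080 W × 11 h × 30 d = 356,400 Wh = 356.4 kWh
EV charger: 4850 W × 10.8 h × 30 d = 1,571,400 Wh = 1,571 kWh
aquarium pump: 50.5 W × 9 h × 30 d = 13,635 Wh = 13.63 kWh
Total energy = 186.8 + 356.4 + 1,571 + 13.63 = 2,128 kWh
Cost = 2,128 kWh × £0.349 = £742.74

£742.74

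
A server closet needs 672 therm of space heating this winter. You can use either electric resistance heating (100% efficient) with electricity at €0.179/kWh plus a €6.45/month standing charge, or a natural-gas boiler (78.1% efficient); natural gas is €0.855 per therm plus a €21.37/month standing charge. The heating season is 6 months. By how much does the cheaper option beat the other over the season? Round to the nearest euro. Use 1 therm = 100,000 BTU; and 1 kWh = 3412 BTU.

Heat load = 672 therm × 100,000 = 67,200,000 BTU
Gas: input = 67,200,000 / 0.781 = 86,043,534 BTU = 860.4 therm → 860.4 × €0.855 = €735.67; + 6 × €21.37 standing = €863.89
Electric: 67,200,000 BTU / 3412 = 19,700 kWh → × €0.179 = €3,525.44; + 6 × €6.45 standing = €3,564.14
Difference = |€863.89 − €3,564.14| = €2,700.25 ≈ €2700

€2700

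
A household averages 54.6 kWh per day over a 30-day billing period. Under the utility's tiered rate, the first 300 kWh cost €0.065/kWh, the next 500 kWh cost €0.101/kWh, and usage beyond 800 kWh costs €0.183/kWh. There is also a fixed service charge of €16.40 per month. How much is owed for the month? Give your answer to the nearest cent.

€239.75

Usage = 54.6 kWh/day × 30 days = 1638 kWh
First 300 kWh × €0.065 = €19.50
Next 500 kWh × €0.101 = €50.50
Remaining 838 kWh × €0.183 = €153.35
Energy charge = €223.35; + service €16.40 = €239.75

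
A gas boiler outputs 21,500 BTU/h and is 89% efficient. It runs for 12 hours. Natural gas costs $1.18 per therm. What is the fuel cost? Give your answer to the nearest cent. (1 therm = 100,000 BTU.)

$3.42

Heat delivered = 21,500 BTU/h × 12 h = 258,000 BTU
Gas input = 258,000 / 0.89 = 289,888 BTU
= 289,888 / 100,000 = 2.899 therm
Cost = 2.899 × $1.18/therm = $3.42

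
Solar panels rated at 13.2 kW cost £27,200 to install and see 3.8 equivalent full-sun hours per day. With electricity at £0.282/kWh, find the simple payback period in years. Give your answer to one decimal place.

Daily generation = 13.2 kW × 3.8 h = 50.16 kWh
Annual generation = 50.16 × 365 = 18308 kWh
Annual savings = 18308 × £0.282 = £5,162.97
Payback = £27,200 / £5,162.97 = 5.27 years

5.3 years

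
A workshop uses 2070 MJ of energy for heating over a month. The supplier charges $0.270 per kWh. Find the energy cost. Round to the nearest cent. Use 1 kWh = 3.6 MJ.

$155.25

2070 MJ × (0.27778 kWh/MJ) = 575 kWh
Cost = 575 kWh × $0.270/kWh = $155.25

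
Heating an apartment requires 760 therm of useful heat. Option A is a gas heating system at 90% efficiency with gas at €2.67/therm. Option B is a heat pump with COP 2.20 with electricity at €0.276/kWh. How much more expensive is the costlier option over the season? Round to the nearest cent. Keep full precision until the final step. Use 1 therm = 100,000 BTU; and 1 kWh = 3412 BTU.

Heat load = 760 therm × 100,000 = 76,000,000 BTU
Gas: input = 76,000,000 / 0.900 = 84,444,444 BTU = 844.4 therm → 844.4 × €2.67 = €2,254.67
Heat pump: 76,000,000 BTU / 3412 = 22,270 kWh heat; / 2.20 = 10,120 kWh in → × €0.276 = €2,794.42
Difference = |€2,254.67 − €2,794.42| = €539.75

€539.75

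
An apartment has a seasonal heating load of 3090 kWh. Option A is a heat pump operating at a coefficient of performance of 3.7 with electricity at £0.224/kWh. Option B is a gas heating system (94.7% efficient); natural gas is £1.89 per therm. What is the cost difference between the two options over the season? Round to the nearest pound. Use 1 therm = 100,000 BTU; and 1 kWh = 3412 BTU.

Heat load = 3090 kWh × 3412 = 10,543,080 BTU
Gas: input = 10,543,080 / 0.947 = 11,133,136 BTU = 111.3 therm → 111.3 × £1.89 = £210.42
Heat pump: 10,543,080 BTU / 3412 = 3,090 kWh heat; / 3.7 = 835.1 kWh in → × £0.224 = £187.07
Difference = |£210.42 − £187.07| = £23.35 ≈ £23

£23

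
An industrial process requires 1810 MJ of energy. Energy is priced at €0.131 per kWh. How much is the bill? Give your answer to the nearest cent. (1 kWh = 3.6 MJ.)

€65.86

1810 MJ × (0.27778 kWh/MJ) = 502.8 kWh
Cost = 502.8 kWh × €0.131/kWh = €65.86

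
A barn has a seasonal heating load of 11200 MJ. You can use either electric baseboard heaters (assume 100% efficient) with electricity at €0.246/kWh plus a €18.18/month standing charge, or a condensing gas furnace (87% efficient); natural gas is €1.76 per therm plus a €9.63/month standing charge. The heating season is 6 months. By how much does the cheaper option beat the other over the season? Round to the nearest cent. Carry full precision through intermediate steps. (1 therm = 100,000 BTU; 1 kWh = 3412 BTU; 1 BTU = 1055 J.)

€601.94

Heat load = 11200 MJ = 11,200,000,000 J / 1055 = 10,616,114 BTU
Gas: input = 10,616,114 / 0.870 = 12,202,430 BTU = 122 therm → 122 × €1.76 = €214.76; + 6 × €9.63 standing = €272.54
Electric: 10,616,114 BTU / 3412 = 3,111 kWh → × €0.246 = €765.41; + 6 × €18.18 standing = €874.49
Difference = |€272.54 − €874.49| = €601.94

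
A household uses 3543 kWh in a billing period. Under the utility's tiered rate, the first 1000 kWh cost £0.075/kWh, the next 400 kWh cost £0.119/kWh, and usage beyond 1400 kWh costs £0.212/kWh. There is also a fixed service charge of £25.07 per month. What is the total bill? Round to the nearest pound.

First 1000 kWh × £0.075 = £75.00
Next 400 kWh × £0.119 = £47.60
Remaining 2143 kWh × £0.212 = £454.32
Energy charge = £576.92; + service £25.07 = £601.99 ≈ £602

£602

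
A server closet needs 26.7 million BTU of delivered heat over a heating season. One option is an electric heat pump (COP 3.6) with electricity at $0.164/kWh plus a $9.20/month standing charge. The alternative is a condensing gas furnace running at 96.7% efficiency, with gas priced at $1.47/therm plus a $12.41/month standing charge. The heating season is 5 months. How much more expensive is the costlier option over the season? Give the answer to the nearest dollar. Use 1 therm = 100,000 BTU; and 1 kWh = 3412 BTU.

Heat load = 26.7 × 10⁶ BTU = 26,700,000 BTU
Gas: input = 26,700,000 / 0.967 = 27,611,169 BTU = 276.1 therm → 276.1 × $1.47 = $405.88; + 5 × $12.41 standing = $467.93
Heat pump: 26,700,000 BTU / 3412 = 7,825 kWh heat; / 3.6 = 2,174 kWh in → × $0.164 = $356.49; + 5 × $9.20 standing = $402.49
Difference = |$467.93 − $402.49| = $65.45 ≈ $65

$65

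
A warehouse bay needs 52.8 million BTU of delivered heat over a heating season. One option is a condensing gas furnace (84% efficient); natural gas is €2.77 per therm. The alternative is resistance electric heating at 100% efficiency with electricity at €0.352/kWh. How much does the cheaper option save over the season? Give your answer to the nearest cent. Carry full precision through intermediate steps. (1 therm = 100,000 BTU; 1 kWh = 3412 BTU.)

€3705.98

Heat load = 52.8 × 10⁶ BTU = 52,800,000 BTU
Gas: input = 52,800,000 / 0.84 = 62,857,143 BTU = 628.6 therm → 628.6 × €2.77 = €1,741.14
Electric: 52,800,000 BTU / 3412 = 15,470 kWh → × €0.352 = €5,447.13
Difference = |€1,741.14 − €5,447.13| = €3,705.98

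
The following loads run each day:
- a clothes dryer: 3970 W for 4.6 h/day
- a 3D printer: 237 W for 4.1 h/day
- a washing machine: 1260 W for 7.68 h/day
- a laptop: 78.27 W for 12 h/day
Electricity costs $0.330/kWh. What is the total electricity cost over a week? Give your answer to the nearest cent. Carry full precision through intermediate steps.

$68.95

clothes dryer: 3970 W × 4.6 h × 7 d = 127,834 Wh = 127.8 kWh
3D printer: 237 W × 4.1 h × 7 d = 6,802 Wh = 6.802 kWh
washing machine: 1260 W × 7.68 h × 7 d = 67,738 Wh = 67.74 kWh
laptop: 78.27 W × 12 h × 7 d = 6,575 Wh = 6.575 kWh
Total energy = 127.8 + 6.802 + 67.74 + 6.575 = 208.9 kWh
Cost = 208.9 kWh × $0.330 = $68.95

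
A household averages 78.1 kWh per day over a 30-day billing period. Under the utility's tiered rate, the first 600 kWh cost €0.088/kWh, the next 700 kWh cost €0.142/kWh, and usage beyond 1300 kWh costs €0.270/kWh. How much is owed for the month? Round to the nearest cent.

€433.81

Usage = 78.1 kWh/day × 30 days = 2343 kWh
First 600 kWh × €0.088 = €52.80
Next 700 kWh × €0.142 = €99.40
Remaining 1043 kWh × €0.270 = €281.61
Total = €433.81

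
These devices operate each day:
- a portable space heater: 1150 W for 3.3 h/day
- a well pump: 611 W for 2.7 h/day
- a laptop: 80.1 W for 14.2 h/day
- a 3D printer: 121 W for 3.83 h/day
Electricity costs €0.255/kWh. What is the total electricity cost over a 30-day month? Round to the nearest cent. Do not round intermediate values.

portable space heater: 1150 W × 3.3 h × 30 d = 113,850 Wh = 113.8 kWh
well pump: 611 W × 2.7 h × 30 d = 49,491 Wh = 49.49 kWh
laptop: 80.1 W × 14.2 h × 30 d = 34,123 Wh = 34.12 kWh
3D printer: 121 W × 3.83 h × 30 d = 13,903 Wh = 13.9 kWh
Total energy = 113.8 + 49.49 + 34.12 + 13.9 = 211.4 kWh
Cost = 211.4 kWh × €0.255 = €53.90

€53.90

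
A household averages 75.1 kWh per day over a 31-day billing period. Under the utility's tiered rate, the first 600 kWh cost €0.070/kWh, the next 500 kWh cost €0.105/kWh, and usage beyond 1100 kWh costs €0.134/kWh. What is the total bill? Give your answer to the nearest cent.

Usage = 75.1 kWh/day × 31 days = 2328.1 kWh
First 600 kWh × €0.070 = €42.00
Next 500 kWh × €0.105 = €52.50
Remaining 1228.1 kWh × €0.134 = €164.57
Total = €259.07

€259.07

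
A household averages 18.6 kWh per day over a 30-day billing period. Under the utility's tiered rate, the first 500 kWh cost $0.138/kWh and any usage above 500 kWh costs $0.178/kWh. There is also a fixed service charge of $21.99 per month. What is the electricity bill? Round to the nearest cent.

$101.31

Usage = 18.6 kWh/day × 30 days = 558 kWh
First 500 kWh × $0.138 = $69.00
Remaining 58 kWh × $0.178 = $10.32
Energy charge = $79.32; + service $21.99 = $101.31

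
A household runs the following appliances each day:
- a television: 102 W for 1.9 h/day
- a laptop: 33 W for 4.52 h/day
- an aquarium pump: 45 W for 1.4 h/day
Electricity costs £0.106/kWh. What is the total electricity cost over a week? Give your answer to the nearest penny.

£0.30

television: 102 W × 1.9 h × 7 d = 1,357 Wh = 1.357 kWh
laptop: 33 W × 4.52 h × 7 d = 1,044 Wh = 1.044 kWh
aquarium pump: 45 W × 1.4 h × 7 d = 441 Wh = 0.441 kWh
Total energy = 1.357 + 1.044 + 0.441 = 2.842 kWh
Cost = 2.842 kWh × £0.106 = £0.30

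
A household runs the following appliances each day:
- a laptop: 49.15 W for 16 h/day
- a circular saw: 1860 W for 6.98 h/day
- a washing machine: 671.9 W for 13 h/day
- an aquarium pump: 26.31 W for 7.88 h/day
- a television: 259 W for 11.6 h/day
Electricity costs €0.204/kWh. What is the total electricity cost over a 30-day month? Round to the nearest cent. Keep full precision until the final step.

laptop: 49.15 W × 16 h × 30 d = 23,592 Wh = 23.59 kWh
circular saw: 1860 W × 6.98 h × 30 d = 389,484 Wh = 389.5 kWh
washing machine: 671.9 W × 13 h × 30 d = 262,041 Wh = 262 kWh
aquarium pump: 26.31 W × 7.88 h × 30 d = 6,220 Wh = 6.22 kWh
television: 259 W × 11.6 h × 30 d = 90,132 Wh = 90.13 kWh
Total energy = 23.59 + 389.5 + 262 + 6.22 + 90.13 = 771.5 kWh
Cost = 771.5 kWh × €0.204 = €157.38

€157.38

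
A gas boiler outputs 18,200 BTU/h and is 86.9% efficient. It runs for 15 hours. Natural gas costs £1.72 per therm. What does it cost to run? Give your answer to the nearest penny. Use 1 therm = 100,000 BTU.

Heat delivered = 18,200 BTU/h × 15 h = 273,000 BTU
Gas input = 273,000 / 0.869 = 314,154 BTU
= 314,154 / 100,000 = 3.142 therm
Cost = 3.142 × £1.72/therm = £5.40

£5.40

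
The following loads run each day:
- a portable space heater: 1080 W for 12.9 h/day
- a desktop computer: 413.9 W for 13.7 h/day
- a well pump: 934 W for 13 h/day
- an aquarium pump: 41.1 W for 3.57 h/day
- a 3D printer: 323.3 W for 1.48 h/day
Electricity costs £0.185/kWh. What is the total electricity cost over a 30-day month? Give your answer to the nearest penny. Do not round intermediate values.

portable space heater: 1080 W × 12.9 h × 30 d = 417,960 Wh = 418 kWh
desktop computer: 413.9 W × 13.7 h × 30 d = 170,113 Wh = 170.1 kWh
well pump: 934 W × 13 h × 30 d = 364,260 Wh = 364.3 kWh
aquarium pump: 41.1 W × 3.57 h × 30 d = 4,402 Wh = 4.402 kWh
3D printer: 323.3 W × 1.48 h × 30 d = 14,355 Wh = 14.35 kWh
Total energy = 418 + 170.1 + 364.3 + 4.402 + 14.35 = 971.1 kWh
Cost = 971.1 kWh × £0.185 = £179.65

£179.65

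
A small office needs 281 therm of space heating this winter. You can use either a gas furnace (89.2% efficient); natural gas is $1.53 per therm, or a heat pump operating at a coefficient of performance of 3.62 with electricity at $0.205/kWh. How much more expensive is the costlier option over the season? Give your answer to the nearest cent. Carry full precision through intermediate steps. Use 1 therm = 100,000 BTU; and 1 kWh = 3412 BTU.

Heat load = 281 therm × 100,000 = 28,100,000 BTU
Gas: input = 28,100,000 / 0.892 = 31,502,242 BTU = 315 therm → 315 × $1.53 = $481.98
Heat pump: 28,100,000 BTU / 3412 = 8,236 kWh heat; / 3.62 = 2,275 kWh in → × $0.205 = $466.38
Difference = |$481.98 − $466.38| = $15.60

$15.60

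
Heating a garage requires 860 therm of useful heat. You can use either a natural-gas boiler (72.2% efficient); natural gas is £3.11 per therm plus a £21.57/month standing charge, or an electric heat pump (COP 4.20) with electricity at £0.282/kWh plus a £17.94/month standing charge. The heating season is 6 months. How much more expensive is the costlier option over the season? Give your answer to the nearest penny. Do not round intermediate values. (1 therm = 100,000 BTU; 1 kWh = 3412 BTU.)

Heat load = 860 therm × 100,000 = 86,000,000 BTU
Gas: input = 86,000,000 / 0.722 = 119,113,573 BTU = 1,191 therm → 1,191 × £3.11 = £3,704.43; + 6 × £21.57 standing = £3,833.85
Heat pump: 86,000,000 BTU / 3412 = 25,210 kWh heat; / 4.20 = 6,001 kWh in → × £0.282 = £1,692.35; + 6 × £17.94 standing = £1,799.99
Difference = |£3,833.85 − £1,799.99| = £2,033.87

£2033.87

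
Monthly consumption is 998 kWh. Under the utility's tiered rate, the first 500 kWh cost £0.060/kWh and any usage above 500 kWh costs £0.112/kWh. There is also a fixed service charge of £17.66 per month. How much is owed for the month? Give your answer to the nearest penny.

£103.44

First 500 kWh × £0.060 = £30.00
Remaining 498 kWh × £0.112 = £55.78
Energy charge = £85.78; + service £17.66 = £103.44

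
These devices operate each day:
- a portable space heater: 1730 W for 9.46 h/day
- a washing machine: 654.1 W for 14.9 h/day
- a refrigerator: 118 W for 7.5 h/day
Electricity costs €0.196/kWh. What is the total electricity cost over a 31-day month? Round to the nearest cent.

portable space heater: 1730 W × 9.46 h × 31 d = 507,340 Wh = 507.3 kWh
washing machine: 654.1 W × 14.9 h × 31 d = 302,129 Wh = 302.1 kWh
refrigerator: 118 W × 7.5 h × 31 d = 27,435 Wh = 27.43 kWh
Total energy = 507.3 + 302.1 + 27.43 = 836.9 kWh
Cost = 836.9 kWh × €0.196 = €164.03

€164.03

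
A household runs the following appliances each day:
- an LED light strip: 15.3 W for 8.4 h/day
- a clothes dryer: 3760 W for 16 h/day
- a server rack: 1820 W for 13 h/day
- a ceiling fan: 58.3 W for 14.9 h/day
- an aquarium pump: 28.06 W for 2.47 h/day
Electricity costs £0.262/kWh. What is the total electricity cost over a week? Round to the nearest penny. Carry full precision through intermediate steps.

£155.68

LED light strip: 15.3 W × 8.4 h × 7 d = 900 Wh = 0.8996 kWh
clothes dryer: 3760 W × 16 h × 7 d = 421,120 Wh = 421.1 kWh
server rack: 1820 W × 13 h × 7 d = 165,620 Wh = 165.6 kWh
ceiling fan: 58.3 W × 14.9 h × 7 d = 6,081 Wh = 6.081 kWh
aquarium pump: 28.06 W × 2.47 h × 7 d = 485 Wh = 0.4852 kWh
Total energy = 0.8996 + 421.1 + 165.6 + 6.081 + 0.4852 = 594.2 kWh
Cost = 594.2 kWh × £0.262 = £155.68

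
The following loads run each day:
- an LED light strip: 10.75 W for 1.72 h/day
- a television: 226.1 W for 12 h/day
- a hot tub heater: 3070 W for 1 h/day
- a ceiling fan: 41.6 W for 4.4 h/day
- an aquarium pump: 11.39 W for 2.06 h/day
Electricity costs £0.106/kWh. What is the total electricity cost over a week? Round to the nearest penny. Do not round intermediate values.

LED light strip: 10.75 W × 1.72 h × 7 d = 129 Wh = 0.1294 kWh
television: 226.1 W × 12 h × 7 d = 18,992 Wh = 18.99 kWh
hot tub heater: 3070 W × 1 h × 7 d = 21,490 Wh = 21.49 kWh
ceiling fan: 41.6 W × 4.4 h × 7 d = 1,281 Wh = 1.281 kWh
aquarium pump: 11.39 W × 2.06 h × 7 d = 164 Wh = 0.1642 kWh
Total energy = 0.1294 + 18.99 + 21.49 + 1.281 + 0.1642 = 42.06 kWh
Cost = 42.06 kWh × £0.106 = £4.46

£4.46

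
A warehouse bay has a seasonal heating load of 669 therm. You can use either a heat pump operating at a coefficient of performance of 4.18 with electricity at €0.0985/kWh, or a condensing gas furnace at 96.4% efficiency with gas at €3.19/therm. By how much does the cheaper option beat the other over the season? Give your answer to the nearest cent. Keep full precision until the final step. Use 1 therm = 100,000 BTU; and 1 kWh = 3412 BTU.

Heat load = 669 therm × 100,000 = 66,900,000 BTU
Gas: input = 66,900,000 / 0.964 = 69,398,340 BTU = 694 therm → 694 × €3.19 = €2,213.81
Heat pump: 66,900,000 BTU / 3412 = 19,610 kWh heat; / 4.18 = 4,691 kWh in → × €0.0985 = €462.04
Difference = |€2,213.81 − €462.04| = €1,751.77

€1751.77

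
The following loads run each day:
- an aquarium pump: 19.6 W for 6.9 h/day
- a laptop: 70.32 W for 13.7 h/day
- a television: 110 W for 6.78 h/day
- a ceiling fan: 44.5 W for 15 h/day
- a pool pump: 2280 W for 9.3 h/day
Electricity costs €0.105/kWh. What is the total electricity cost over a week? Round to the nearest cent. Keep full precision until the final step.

aquarium pump: 19.6 W × 6.9 h × 7 d = 947 Wh = 0.9467 kWh
laptop: 70.32 W × 13.7 h × 7 d = 6,744 Wh = 6.744 kWh
television: 110 W × 6.78 h × 7 d = 5,221 Wh = 5.221 kWh
ceiling fan: 44.5 W × 15 h × 7 d = 4,672 Wh = 4.673 kWh
pool pump: 2280 W × 9.3 h × 7 d = 148,428 Wh = 148.4 kWh
Total energy = 0.9467 + 6.744 + 5.221 + 4.673 + 148.4 = 166 kWh
Cost = 166 kWh × €0.105 = €17.43

€17.43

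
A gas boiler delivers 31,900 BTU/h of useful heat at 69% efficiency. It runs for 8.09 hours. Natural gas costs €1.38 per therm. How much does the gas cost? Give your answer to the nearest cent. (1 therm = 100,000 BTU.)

Heat delivered = 31,900 BTU/h × 8.09 h = 258,071 BTU
Gas input = 258,071 / 0.69 = 374,016 BTU
= 374,016 / 100,000 = 3.74 therm
Cost = 3.74 × €1.38/therm = €5.16

€5.16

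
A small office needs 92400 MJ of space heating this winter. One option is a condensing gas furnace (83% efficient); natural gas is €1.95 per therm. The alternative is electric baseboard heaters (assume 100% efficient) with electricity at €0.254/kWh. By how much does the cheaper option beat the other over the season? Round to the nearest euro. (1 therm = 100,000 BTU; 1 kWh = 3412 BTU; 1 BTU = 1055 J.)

€4462

Heat load = 92400 MJ = 92,400,000,000 J / 1055 = 87,582,938 BTU
Gas: input = 87,582,938 / 0.83 = 105,521,613 BTU = 1,055 therm → 1,055 × €1.95 = €2,057.67
Electric: 87,582,938 BTU / 3412 = 25,670 kWh → × €0.254 = €6,519.95
Difference = |€2,057.67 − €6,519.95| = €4,462.28 ≈ €4462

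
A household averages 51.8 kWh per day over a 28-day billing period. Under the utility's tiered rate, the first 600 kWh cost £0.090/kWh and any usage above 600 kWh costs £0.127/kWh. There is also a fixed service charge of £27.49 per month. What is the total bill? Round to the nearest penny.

Usage = 51.8 kWh/day × 28 days = 1450.4 kWh
First 600 kWh × £0.090 = £54.00
Remaining 850.4 kWh × £0.127 = £108.00
Energy charge = £162.00; + service £27.49 = £189.49

£189.49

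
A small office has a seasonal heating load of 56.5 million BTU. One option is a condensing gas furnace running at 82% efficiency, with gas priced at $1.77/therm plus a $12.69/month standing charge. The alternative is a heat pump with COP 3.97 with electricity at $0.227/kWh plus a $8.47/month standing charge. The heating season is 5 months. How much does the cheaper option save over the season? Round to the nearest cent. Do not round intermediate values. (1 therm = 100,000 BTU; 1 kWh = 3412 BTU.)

Heat load = 56.5 × 10⁶ BTU = 56,500,000 BTU
Gas: input = 56,500,000 / 0.82 = 68,902,439 BTU = 689 therm → 689 × $1.77 = $1,219.57; + 5 × $12.69 standing = $1,283.02
Heat pump: 56,500,000 BTU / 3412 = 16,560 kWh heat; / 3.97 = 4,171 kWh in → × $0.227 = $946.84; + 5 × $8.47 standing = $989.19
Difference = |$1,283.02 − $989.19| = $293.84

$293.84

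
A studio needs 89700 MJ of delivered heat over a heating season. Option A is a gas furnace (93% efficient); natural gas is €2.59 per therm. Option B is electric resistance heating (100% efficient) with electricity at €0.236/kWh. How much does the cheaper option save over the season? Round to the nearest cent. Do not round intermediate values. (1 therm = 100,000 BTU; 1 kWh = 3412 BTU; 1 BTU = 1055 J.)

€3513.02

Heat load = 89700 MJ = 89,700,000,000 J / 1055 = 85,023,697 BTU
Gas: input = 85,023,697 / 0.93 = 91,423,330 BTU = 914.2 therm → 914.2 × €2.59 = €2,367.86
Electric: 85,023,697 BTU / 3412 = 24,920 kWh → × €0.236 = €5,880.89
Difference = |€2,367.86 − €5,880.89| = €3,513.02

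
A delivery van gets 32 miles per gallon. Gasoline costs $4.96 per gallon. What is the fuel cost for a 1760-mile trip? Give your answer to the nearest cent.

$272.80

Fuel = 1760 mi / 32 mpg = 55 gal
Cost = 55 gal × $4.96/gal = $272.80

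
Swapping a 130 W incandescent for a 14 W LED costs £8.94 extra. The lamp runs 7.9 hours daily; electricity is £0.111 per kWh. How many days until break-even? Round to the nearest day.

88 days

Power saved = 130 − 14 = 116 W
Daily energy saved = 116 W × 7.9 h = 916.4 Wh = 0.9164 kWh
Daily savings = 0.9164 × £0.111 = £0.1017
Payback = £8.94 / £0.1017 per day = 87.89 days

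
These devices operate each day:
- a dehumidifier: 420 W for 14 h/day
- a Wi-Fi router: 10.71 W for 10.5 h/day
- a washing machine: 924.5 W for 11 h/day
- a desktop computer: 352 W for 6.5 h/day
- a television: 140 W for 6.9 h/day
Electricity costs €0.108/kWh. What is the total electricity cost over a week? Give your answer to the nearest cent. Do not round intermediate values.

dehumidifier: 420 W × 14 h × 7 d = 41,160 Wh = 41.16 kWh
Wi-Fi router: 10.71 W × 10.5 h × 7 d = 787 Wh = 0.7872 kWh
washing machine: 924.5 W × 11 h × 7 d = 71,186 Wh = 71.19 kWh
desktop computer: 352 W × 6.5 h × 7 d = 16,016 Wh = 16.02 kWh
television: 140 W × 6.9 h × 7 d = 6,762 Wh = 6.762 kWh
Total energy = 41.16 + 0.7872 + 71.19 + 16.02 + 6.762 = 135.9 kWh
Cost = 135.9 kWh × €0.108 = €14.68

€14.68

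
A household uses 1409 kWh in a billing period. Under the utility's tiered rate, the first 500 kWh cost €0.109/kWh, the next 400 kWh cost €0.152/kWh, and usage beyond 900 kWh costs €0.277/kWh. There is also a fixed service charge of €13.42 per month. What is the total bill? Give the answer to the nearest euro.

€270

First 500 kWh × €0.109 = €54.50
Next 400 kWh × €0.152 = €60.80
Remaining 509 kWh × €0.277 = €140.99
Energy charge = €256.29; + service €13.42 = €269.71 ≈ €270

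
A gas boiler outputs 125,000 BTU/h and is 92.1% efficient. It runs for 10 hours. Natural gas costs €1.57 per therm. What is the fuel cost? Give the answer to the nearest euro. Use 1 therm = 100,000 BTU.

Heat delivered = 125,000 BTU/h × 10 h = 1,250,000 BTU
Gas input = 1,250,000 / 0.921 = 1,357,220 BTU
= 1,357,220 / 100,000 = 13.57 therm
Cost = 13.57 × €1.57/therm = €21.31 ≈ €21

€21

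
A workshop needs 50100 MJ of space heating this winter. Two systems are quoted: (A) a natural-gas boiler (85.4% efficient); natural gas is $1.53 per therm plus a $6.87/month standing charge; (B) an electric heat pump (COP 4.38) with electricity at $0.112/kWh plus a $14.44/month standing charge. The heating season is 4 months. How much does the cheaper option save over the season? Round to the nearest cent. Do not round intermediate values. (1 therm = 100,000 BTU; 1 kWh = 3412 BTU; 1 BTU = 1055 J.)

Heat load = 50100 MJ = 50,100,000,000 J / 1055 = 47,488,152 BTU
Gas: input = 47,488,152 / 0.854 = 55,606,735 BTU = 556.1 therm → 556.1 × $1.53 = $850.78; + 4 × $6.87 standing = $878.26
Heat pump: 47,488,152 BTU / 3412 = 13,920 kWh heat; / 4.38 = 3,178 kWh in → × $0.112 = $355.89; + 4 × $14.44 standing = $413.65
Difference = |$878.26 − $413.65| = $464.61

$464.61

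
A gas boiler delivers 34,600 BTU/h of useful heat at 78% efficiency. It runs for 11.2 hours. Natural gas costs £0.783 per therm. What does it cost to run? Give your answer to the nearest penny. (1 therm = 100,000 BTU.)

£3.89

Heat delivered = 34,600 BTU/h × 11.2 h = 387,520 BTU
Gas input = 387,520 / 0.78 = 496,821 BTU
= 496,821 / 100,000 = 4.968 therm
Cost = 4.968 × £0.783/therm = £3.89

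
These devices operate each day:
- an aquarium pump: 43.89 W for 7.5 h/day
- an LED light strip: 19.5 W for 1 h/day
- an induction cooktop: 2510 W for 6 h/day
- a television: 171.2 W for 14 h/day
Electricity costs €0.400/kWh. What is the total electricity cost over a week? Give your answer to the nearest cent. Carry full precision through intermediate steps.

aquarium pump: 43.89 W × 7.5 h × 7 d = 2,304 Wh = 2.304 kWh
LED light strip: 19.5 W × 1 h × 7 d = 136 Wh = 0.1365 kWh
induction cooktop: 2510 W × 6 h × 7 d = 105,420 Wh = 105.4 kWh
television: 171.2 W × 14 h × 7 d = 16,778 Wh = 16.78 kWh
Total energy = 2.304 + 0.1365 + 105.4 + 16.78 = 124.6 kWh
Cost = 124.6 kWh × €0.400 = €49.86

€49.86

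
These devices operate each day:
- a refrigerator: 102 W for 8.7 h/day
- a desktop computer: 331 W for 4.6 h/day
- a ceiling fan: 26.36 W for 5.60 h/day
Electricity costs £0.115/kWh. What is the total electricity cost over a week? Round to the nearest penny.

refrigerator: 102 W × 8.7 h × 7 d = 6,212 Wh = 6.212 kWh
desktop computer: 331 W × 4.6 h × 7 d = 10,658 Wh = 10.66 kWh
ceiling fan: 26.36 W × 5.60 h × 7 d = 1,033 Wh = 1.033 kWh
Total energy = 6.212 + 10.66 + 1.033 = 17.9 kWh
Cost = 17.9 kWh × £0.115 = £2.06

£2.06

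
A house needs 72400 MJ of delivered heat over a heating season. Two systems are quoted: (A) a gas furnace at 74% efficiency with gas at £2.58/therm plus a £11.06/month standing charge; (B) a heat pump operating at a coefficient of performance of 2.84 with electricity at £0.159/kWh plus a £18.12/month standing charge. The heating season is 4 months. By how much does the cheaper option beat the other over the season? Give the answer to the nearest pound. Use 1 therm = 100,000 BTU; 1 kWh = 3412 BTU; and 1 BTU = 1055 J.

Heat load = 72400 MJ = 72,400,000,000 J / 1055 = 68,625,592 BTU
Gas: input = 68,625,592 / 0.74 = 92,737,287 BTU = 927.4 therm → 927.4 × £2.58 = £2,392.62; + 4 × £11.06 standing = £2,436.86
Heat pump: 68,625,592 BTU / 3412 = 20,110 kWh heat; / 2.84 = 7,082 kWh in → × £0.159 = £1,126.05; + 4 × £18.12 standing = £1,198.53
Difference = |£2,436.86 − £1,198.53| = £1,238.34 ≈ £1238

£1238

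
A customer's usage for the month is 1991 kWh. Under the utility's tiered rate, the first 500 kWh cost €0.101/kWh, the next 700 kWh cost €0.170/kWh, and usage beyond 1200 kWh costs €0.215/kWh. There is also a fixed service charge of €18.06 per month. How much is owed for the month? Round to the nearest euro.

€358

First 500 kWh × €0.101 = €50.50
Next 700 kWh × €0.170 = €119.00
Remaining 791 kWh × €0.215 = €170.06
Energy charge = €339.56; + service €18.06 = €357.62 ≈ €358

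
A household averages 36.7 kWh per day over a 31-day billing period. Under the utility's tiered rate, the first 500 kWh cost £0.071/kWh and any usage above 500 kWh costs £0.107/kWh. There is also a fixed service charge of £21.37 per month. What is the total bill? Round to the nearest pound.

Usage = 36.7 kWh/day × 31 days = 1137.7 kWh
First 500 kWh × £0.071 = £35.50
Remaining 637.7 kWh × £0.107 = £68.23
Energy charge = £103.73; + service £21.37 = £125.10 ≈ £125

£125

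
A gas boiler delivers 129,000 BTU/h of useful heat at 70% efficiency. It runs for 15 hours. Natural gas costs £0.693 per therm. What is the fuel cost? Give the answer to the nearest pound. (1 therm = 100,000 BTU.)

Heat delivered = 129,000 BTU/h × 15 h = 1,935,000 BTU
Gas input = 1,935,000 / 0.70 = 2,764,286 BTU
= 2,764,286 / 100,000 = 27.64 therm
Cost = 27.64 × £0.693/therm = £19.16 ≈ £19

£19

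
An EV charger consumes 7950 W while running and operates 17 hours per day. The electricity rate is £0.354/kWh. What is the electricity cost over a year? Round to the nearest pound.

Energy = 7950 W × 17 h/day × 365 days = 49,329,750 Wh = 49,330 kWh
Cost = 49,330 kWh × £0.354/kWh = £17,462.73 ≈ £17463

£17463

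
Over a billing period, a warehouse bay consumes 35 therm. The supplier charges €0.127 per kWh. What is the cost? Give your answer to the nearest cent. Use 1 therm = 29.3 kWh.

35 therm × (29.3 kWh/therm) = 1,026 kWh
Cost = 1,026 kWh × €0.127/kWh = €130.24

€130.24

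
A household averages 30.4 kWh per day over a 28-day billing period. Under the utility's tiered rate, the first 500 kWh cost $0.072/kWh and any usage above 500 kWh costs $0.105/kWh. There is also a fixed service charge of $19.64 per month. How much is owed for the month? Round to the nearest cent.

$92.52

Usage = 30.4 kWh/day × 28 days = 851.2 kWh
First 500 kWh × $0.072 = $36.00
Remaining 351.2 kWh × $0.105 = $36.88
Energy charge = $72.88; + service $19.64 = $92.52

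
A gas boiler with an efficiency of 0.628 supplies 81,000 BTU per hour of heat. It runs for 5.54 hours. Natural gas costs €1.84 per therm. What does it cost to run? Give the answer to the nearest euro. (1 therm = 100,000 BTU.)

Heat delivered = 81,000 BTU/h × 5.54 h = 448,740 BTU
Gas input = 448,740 / 0.628 = 714,554 BTU
= 714,554 / 100,000 = 7.146 therm
Cost = 7.146 × €1.84/therm = €13.15 ≈ €13

€13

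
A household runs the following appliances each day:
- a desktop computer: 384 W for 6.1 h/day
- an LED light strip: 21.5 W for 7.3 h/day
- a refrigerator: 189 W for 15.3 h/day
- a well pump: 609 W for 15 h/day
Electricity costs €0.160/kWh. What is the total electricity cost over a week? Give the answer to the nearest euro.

desktop computer: 384 W × 6.1 h × 7 d = 16,397 Wh = 16.4 kWh
LED light strip: 21.5 W × 7.3 h × 7 d = 1,099 Wh = 1.099 kWh
refrigerator: 189 W × 15.3 h × 7 d = 20,242 Wh = 20.24 kWh
well pump: 609 W × 15 h × 7 d = 63,945 Wh = 63.95 kWh
Total energy = 16.4 + 1.099 + 20.24 + 63.95 = 101.7 kWh
Cost = 101.7 kWh × €0.160 = €16.27 ≈ €16

€16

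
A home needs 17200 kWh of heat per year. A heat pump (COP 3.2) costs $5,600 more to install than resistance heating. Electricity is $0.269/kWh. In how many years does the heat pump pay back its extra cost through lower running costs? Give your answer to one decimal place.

1.8 years

Resistance: 17200 kWh × $0.269 = $4,626.80/yr
Heat pump: 17200 / 3.2 = 5375 kWh in → × $0.269 = $1,445.88/yr
Annual savings = $3,180.93
Payback = $5,600 / $3,180.93 = 1.76 years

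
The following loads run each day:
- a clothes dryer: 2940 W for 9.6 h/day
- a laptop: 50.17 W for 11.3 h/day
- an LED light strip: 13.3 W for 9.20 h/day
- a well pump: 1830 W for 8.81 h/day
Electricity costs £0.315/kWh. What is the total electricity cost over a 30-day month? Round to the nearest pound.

clothes dryer: 2940 W × 9.6 h × 30 d = 846,720 Wh = 846.7 kWh
laptop: 50.17 W × 11.3 h × 30 d = 17,008 Wh = 17.01 kWh
LED light strip: 13.3 W × 9.20 h × 30 d = 3,671 Wh = 3.671 kWh
well pump: 1830 W × 8.81 h × 30 d = 483,669 Wh = 483.7 kWh
Total energy = 846.7 + 17.01 + 3.671 + 483.7 = 1,351 kWh
Cost = 1,351 kWh × £0.315 = £425.59 ≈ £426

£426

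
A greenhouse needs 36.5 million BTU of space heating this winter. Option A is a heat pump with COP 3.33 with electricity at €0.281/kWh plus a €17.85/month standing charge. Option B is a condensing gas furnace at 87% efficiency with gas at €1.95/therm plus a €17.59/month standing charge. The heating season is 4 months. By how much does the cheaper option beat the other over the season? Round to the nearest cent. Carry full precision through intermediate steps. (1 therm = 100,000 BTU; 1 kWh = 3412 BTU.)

Heat load = 36.5 × 10⁶ BTU = 36,500,000 BTU
Gas: input = 36,500,000 / 0.87 = 41,954,023 BTU = 419.5 therm → 419.5 × €1.95 = €818.10; + 4 × €17.59 standing = €888.46
Heat pump: 36,500,000 BTU / 3412 = 10,700 kWh heat; / 3.33 = 3,212 kWh in → × €0.281 = €902.71; + 4 × €17.85 standing = €974.11
Difference = |€888.46 − €974.11| = €85.64

€85.64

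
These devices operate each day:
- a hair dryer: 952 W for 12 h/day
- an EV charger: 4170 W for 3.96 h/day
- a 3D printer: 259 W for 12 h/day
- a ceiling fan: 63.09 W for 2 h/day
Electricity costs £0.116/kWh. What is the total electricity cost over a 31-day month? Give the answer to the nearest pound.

hair dryer: 952 W × 12 h × 31 d = 354,144 Wh = 354.1 kWh
EV charger: 4170 W × 3.96 h × 31 d = 511,909 Wh = 511.9 kWh
3D printer: 259 W × 12 h × 31 d = 96,348 Wh = 96.35 kWh
ceiling fan: 63.09 W × 2 h × 31 d = 3,912 Wh = 3.912 kWh
Total energy = 354.1 + 511.9 + 96.35 + 3.912 = 966.3 kWh
Cost = 966.3 kWh × £0.116 = £112.09 ≈ £112

£112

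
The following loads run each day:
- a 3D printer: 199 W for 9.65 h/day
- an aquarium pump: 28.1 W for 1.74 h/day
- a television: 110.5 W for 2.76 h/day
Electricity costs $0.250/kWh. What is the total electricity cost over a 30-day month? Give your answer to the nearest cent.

$17.06

3D printer: 199 W × 9.65 h × 30 d = 57,611 Wh = 57.61 kWh
aquarium pump: 28.1 W × 1.74 h × 30 d = 1,467 Wh = 1.467 kWh
television: 110.5 W × 2.76 h × 30 d = 9,149 Wh = 9.149 kWh
Total energy = 57.61 + 1.467 + 9.149 = 68.23 kWh
Cost = 68.23 kWh × $0.250 = $17.06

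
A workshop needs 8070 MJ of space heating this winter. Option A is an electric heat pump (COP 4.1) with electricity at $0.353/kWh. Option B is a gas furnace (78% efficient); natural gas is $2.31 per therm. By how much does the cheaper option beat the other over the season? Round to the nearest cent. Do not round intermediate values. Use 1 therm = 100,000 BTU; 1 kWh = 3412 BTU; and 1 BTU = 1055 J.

Heat load = 8070 MJ = 8,070,000,000 J / 1055 = 7,649,289 BTU
Gas: input = 7,649,289 / 0.78 = 9,806,781 BTU = 98.07 therm → 98.07 × $2.31 = $226.54
Heat pump: 7,649,289 BTU / 3412 = 2,242 kWh heat; / 4.1 = 546.8 kWh in → × $0.353 = $193.02
Difference = |$226.54 − $193.02| = $33.52

$33.52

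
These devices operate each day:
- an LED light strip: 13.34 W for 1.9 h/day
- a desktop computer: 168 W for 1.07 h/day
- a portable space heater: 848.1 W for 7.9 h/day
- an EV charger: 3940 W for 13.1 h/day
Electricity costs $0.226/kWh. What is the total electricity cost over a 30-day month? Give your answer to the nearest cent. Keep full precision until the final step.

LED light strip: 13.34 W × 1.9 h × 30 d = 760 Wh = 0.7604 kWh
desktop computer: 168 W × 1.07 h × 30 d = 5,393 Wh = 5.393 kWh
portable space heater: 848.1 W × 7.9 h × 30 d = 201,000 Wh = 201 kWh
EV charger: 3940 W × 13.1 h × 30 d = 1,548,420 Wh = 1,548 kWh
Total energy = 0.7604 + 5.393 + 201 + 1,548 = 1,756 kWh
Cost = 1,756 kWh × $0.226 = $396.76

$396.76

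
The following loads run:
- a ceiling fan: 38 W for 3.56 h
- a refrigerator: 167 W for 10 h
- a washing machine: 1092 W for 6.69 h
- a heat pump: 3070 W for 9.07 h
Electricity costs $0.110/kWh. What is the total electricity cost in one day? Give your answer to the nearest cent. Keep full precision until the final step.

$4.07

ceiling fan: 38 W × 3.56 h = 135 Wh = 0.1353 kWh
refrigerator: 167 W × 10 h = 1,670 Wh = 1.67 kWh
washing machine: 1092 W × 6.69 h = 7,305 Wh = 7.305 kWh
heat pump: 3070 W × 9.07 h = 27,845 Wh = 27.84 kWh
Total energy = 0.1353 + 1.67 + 7.305 + 27.84 = 36.96 kWh
Cost = 36.96 kWh × $0.110 = $4.07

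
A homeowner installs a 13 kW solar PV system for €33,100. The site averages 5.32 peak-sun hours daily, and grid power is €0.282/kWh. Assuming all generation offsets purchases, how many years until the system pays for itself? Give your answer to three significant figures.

4.65 years

Daily generation = 13 kW × 5.32 h = 69.16 kWh
Annual generation = 69.16 × 365 = 25243 kWh
Annual savings = 25243 × €0.282 = €7,118.64
Payback = €33,100 / €7,118.64 = 4.65 years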